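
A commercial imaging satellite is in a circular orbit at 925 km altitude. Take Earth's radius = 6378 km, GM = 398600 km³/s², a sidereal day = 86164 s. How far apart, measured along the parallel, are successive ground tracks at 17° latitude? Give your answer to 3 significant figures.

Semi-major axis a = 6378 + 925 = 7303 km. Period T = 2π√(a³/μ) = 2π√(7303³/398600) = 6211.0 s = 103.52 min.
Node shift per orbit = (6211.0/86164) × 360° = 25.95°.
Equatorial spacing = 25.95 × 111.3 km/° = 2889 km.
At 17° latitude, spacing = 2889 × cos(17°) = 2762 km.

2760 km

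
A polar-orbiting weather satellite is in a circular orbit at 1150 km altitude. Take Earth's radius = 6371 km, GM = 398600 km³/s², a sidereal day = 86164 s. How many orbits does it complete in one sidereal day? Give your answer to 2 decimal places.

Semi-major axis a = 6371 + 1150 = 7521 km. Period T = 2π√(a³/μ) = 2π√(7521³/398600) = 6491.2 s = 108.19 min.
Orbits per sidereal day = 86164 / 6491.2 = 13.274.

13.27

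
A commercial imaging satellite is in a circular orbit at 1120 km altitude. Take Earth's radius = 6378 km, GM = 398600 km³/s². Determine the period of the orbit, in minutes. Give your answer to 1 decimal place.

107.7 min

Semi-major axis a = 6378 + 1120 = 7498 km. Period T = 2π√(a³/μ) = 2π√(7498³/398600) = 6461.4 s = 107.69 min.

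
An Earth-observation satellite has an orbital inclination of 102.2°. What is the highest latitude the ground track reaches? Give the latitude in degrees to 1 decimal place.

77.8°

Retrograde orbit: the ground track reaches ±(180° − i) = ±(180 − 102.2) = ±77.8°.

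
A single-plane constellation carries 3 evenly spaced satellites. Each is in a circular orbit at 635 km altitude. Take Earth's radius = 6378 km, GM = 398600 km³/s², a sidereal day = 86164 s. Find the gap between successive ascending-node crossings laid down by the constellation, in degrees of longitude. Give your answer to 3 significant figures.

8.14°

Semi-major axis a = 6378 + 635 = 7013 km. Period T = 2π√(a³/μ) = 2π√(7013³/398600) = 5844.8 s = 97.41 min.
Single-satellite node shift = (5844.8/86164) × 360° = 24.42°.
With 3 satellites evenly phased, successive equator crossings are 24.42/3 = 8.140° apart.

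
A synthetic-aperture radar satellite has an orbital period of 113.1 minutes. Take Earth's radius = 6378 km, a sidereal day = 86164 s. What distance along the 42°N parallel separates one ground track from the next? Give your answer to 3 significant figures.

T = 113.1 min = 6786.0 s.
Node shift per orbit = (6786.0/86164) × 360° = 28.35°.
Equatorial spacing = 28.35 × 111.3 km/° = 3156 km.
At 42° latitude, spacing = 3156 × cos(42°) = 2345 km.

2350 km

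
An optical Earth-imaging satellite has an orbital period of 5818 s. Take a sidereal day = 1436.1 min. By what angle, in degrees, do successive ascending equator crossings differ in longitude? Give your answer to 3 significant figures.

During one orbit Earth rotates (5818.0 / 86166) × 360° = 24.31°.

24.3°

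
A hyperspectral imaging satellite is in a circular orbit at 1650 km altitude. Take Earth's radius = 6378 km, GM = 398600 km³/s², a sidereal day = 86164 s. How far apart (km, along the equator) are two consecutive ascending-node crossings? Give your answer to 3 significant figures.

Semi-major axis a = 6378 + 1650 = 8028 km. Period T = 2π√(a³/μ) = 2π√(8028³/398600) = 7158.5 s = 119.31 min.
During one orbit Earth rotates (7158.5 / 86164) × 360° = 29.91°.
At the equator that is 29.91° × (2π·6378/360) km/° = 29.91 × 111.3 = 3329 km.

3330 km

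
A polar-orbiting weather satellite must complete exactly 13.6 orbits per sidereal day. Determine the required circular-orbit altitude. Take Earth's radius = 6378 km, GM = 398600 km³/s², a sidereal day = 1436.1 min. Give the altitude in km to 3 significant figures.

1020 km

Required period T = 86166 / 13.6 = 6335.7 s.
From T = 2π√(a³/μ): a = (μ T²/4π²)^(1/3) = (398600 × 6335.7² / 4π²)^(1/3) = 7400 km.
Altitude h = a − R = 7400 − 6378 = 1022 km.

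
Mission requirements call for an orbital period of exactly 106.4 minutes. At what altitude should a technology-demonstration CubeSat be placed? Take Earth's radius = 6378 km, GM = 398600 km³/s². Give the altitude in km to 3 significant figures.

1060 km

T = 106.4 min = 6384.0 s.
From T = 2π√(a³/μ): a = (μ T²/4π²)^(1/3) = (398600 × 6384.0² / 4π²)^(1/3) = 7438 km.
Altitude h = a − R = 7438 − 6378 = 1060 km.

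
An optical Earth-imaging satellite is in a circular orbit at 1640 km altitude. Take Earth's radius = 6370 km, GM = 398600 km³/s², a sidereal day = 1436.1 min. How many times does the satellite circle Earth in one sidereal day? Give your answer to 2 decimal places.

Semi-major axis a = 6370 + 1640 = 8010 km. Period T = 2π√(a³/μ) = 2π√(8010³/398600) = 7134.4 s = 118.91 min.
Orbits per sidereal day = 86166 / 7134.4 = 12.077.

12.08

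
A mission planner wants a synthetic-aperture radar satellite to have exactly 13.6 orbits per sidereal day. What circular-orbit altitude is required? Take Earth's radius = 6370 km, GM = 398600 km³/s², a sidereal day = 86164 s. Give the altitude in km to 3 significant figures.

1030 km

Required period T = 86164 / 13.6 = 6335.6 s.
From T = 2π√(a³/μ): a = (μ T²/4π²)^(1/3) = (398600 × 6335.6² / 4π²)^(1/3) = 7400 km.
Altitude h = a − R = 7400 − 6370 = 1030 km.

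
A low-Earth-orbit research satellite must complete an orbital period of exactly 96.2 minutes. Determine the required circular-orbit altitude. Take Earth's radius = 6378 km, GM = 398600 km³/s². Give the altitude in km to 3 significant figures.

T = 96.2 min = 5772.0 s.
From T = 2π√(a³/μ): a = (μ T²/4π²)^(1/3) = (398600 × 5772.0² / 4π²)^(1/3) = 6955 km.
Altitude h = a − R = 6955 − 6378 = 577 km.

577 km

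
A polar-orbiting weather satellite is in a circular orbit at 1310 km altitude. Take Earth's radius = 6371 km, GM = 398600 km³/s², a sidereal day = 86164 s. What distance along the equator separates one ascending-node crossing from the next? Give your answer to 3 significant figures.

Semi-major axis a = 6371 + 1310 = 7681 km. Period T = 2π√(a³/μ) = 2π√(7681³/398600) = 6699.4 s = 111.66 min.
During one orbit Earth rotates (6699.4 / 86164) × 360° = 27.99°.
At the equator that is 27.99° × (2π·6371/360) km/° = 27.99 × 111.2 = 3112 km.

3110 km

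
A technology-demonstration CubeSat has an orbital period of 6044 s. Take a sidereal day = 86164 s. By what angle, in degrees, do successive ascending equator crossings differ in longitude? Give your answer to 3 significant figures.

25.3°

During one orbit Earth rotates (6044.0 / 86164) × 360° = 25.25°.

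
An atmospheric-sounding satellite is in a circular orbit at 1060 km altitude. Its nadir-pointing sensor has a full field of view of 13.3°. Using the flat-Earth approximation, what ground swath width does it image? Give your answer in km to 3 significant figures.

Half-angle = 13.3°/2 = 6.65°.
Swath width ≈ 2h·tan(θ/2) = 2 × 1060 × tan(6.65°) = 247.2 km.

247 km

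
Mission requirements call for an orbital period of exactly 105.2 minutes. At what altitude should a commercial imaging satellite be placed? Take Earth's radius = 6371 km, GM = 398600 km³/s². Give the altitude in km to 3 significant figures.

1010 km

T = 105.2 min = 6312.0 s.
From T = 2π√(a³/μ): a = (μ T²/4π²)^(1/3) = (398600 × 6312.0² / 4π²)^(1/3) = 7382 km.
Altitude h = a − R = 7382 − 6371 = 1011 km.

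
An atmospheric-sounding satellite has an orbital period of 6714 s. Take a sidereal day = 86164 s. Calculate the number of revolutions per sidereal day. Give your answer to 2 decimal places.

12.83

Orbits per sidereal day = 86164 / 6714.0 = 12.833.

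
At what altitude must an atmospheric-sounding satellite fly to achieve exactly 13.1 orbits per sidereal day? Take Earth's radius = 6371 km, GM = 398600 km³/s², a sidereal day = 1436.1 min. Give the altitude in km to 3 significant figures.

Required period T = 86166 / 13.1 = 6577.6 s.
From T = 2π√(a³/μ): a = (μ T²/4π²)^(1/3) = (398600 × 6577.6² / 4π²)^(1/3) = 7588 km.
Altitude h = a − R = 7588 − 6371 = 1217 km.

1220 km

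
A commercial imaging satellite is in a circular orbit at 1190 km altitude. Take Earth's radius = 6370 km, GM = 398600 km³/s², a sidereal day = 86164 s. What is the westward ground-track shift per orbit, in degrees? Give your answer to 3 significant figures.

Semi-major axis a = 6370 + 1190 = 7560 km. Period T = 2π√(a³/μ) = 2π√(7560³/398600) = 6541.7 s = 109.03 min.
During one orbit Earth rotates (6541.7 / 86164) × 360° = 27.33°.

27.3°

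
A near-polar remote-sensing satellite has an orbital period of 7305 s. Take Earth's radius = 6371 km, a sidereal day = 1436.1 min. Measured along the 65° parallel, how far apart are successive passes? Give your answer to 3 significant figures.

1430 km

Node shift per orbit = (7305.0/86166) × 360° = 30.52°.
Equatorial spacing = 30.52 × 111.2 km/° = 3394 km.
At 65° latitude, spacing = 3394 × cos(65°) = 1434 km.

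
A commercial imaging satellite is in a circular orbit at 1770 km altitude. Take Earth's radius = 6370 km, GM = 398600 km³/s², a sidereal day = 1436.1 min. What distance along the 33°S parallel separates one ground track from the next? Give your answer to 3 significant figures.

2850 km

Semi-major axis a = 6370 + 1770 = 8140 km. Period T = 2π√(a³/μ) = 2π√(8140³/398600) = 7308.8 s = 121.81 min.
Node shift per orbit = (7308.8/86166) × 360° = 30.54°.
Equatorial spacing = 30.54 × 111.2 km/° = 3395 km.
At 33° latitude, spacing = 3395 × cos(33°) = 2847 km.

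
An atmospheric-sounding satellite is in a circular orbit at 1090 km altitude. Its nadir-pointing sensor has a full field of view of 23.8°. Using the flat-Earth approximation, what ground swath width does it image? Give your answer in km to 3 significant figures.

459 km

Half-angle = 23.8°/2 = 11.9°.
Swath width ≈ 2h·tan(θ/2) = 2 × 1090 × tan(11.9°) = 459.4 km.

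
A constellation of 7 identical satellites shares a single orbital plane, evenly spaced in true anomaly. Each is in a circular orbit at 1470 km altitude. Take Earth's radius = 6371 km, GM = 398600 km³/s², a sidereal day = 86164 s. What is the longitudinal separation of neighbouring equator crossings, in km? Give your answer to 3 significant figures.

Semi-major axis a = 6371 + 1470 = 7841 km. Period T = 2π√(a³/μ) = 2π√(7841³/398600) = 6909.8 s = 115.16 min.
Single-satellite node shift = (6909.8/86164) × 360° = 28.87°.
With 7 satellites evenly phased, successive equator crossings are 28.87/7 = 4.124° apart.
That is 4.124 × 111.2 = 459 km at the equator.

459 km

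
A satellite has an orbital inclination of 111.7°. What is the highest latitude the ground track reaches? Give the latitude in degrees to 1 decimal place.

Retrograde orbit: the ground track reaches ±(180° − i) = ±(180 − 111.7) = ±68.3°.

68.3°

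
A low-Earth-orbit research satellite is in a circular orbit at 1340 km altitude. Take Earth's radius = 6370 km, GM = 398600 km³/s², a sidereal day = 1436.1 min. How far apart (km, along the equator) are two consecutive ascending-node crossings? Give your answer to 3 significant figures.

3130 km

Semi-major axis a = 6370 + 1340 = 7710 km. Period T = 2π√(a³/μ) = 2π√(7710³/398600) = 6737.4 s = 112.29 min.
During one orbit Earth rotates (6737.4 / 86166) × 360° = 28.15°.
At the equator that is 28.15° × (2π·6370/360) km/° = 28.15 × 111.2 = 3130 km.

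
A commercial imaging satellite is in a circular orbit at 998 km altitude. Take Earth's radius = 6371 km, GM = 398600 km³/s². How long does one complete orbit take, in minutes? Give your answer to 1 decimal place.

104.9 min

Semi-major axis a = 6371 + 998 = 7369 km. Period T = 2π√(a³/μ) = 2π√(7369³/398600) = 6295.4 s = 104.92 min.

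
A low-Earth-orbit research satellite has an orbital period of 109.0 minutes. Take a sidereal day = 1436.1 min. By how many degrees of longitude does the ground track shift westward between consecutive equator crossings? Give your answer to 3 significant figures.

T = 109.0 min = 6540.0 s.
During one orbit Earth rotates (6540.0 / 86166) × 360° = 27.32°.

27.3°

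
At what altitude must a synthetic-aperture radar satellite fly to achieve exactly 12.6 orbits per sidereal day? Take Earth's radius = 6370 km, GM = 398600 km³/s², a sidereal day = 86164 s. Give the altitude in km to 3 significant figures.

1420 km

Required period T = 86164 / 12.6 = 6838.4 s.
From T = 2π√(a³/μ): a = (μ T²/4π²)^(1/3) = (398600 × 6838.4² / 4π²)^(1/3) = 7787 km.
Altitude h = a − R = 7787 − 6370 = 1417 km.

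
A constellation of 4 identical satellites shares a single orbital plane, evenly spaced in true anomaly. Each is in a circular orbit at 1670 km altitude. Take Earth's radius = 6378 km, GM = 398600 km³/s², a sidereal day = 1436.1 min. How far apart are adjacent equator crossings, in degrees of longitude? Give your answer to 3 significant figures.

7.50°

Semi-major axis a = 6378 + 1670 = 8048 km. Period T = 2π√(a³/μ) = 2π√(8048³/398600) = 7185.3 s = 119.75 min.
Single-satellite node shift = (7185.3/86166) × 360° = 30.02°.
With 4 satellites evenly phased, successive equator crossings are 30.02/4 = 7.505° apart.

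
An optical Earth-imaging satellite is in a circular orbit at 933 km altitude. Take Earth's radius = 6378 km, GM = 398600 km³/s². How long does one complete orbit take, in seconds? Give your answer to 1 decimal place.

6221.2 seconds

Semi-major axis a = 6378 + 933 = 7311 km. Period T = 2π√(a³/μ) = 2π√(7311³/398600) = 6221.2 s = 103.69 min.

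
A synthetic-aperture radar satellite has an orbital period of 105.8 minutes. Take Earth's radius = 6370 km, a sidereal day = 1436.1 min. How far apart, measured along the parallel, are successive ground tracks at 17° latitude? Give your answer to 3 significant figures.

2820 km

T = 105.8 min = 6348.0 s.
Node shift per orbit = (6348.0/86166) × 360° = 26.52°.
Equatorial spacing = 26.52 × 111.2 km/° = 2949 km.
At 17° latitude, spacing = 2949 × cos(17°) = 2820 km.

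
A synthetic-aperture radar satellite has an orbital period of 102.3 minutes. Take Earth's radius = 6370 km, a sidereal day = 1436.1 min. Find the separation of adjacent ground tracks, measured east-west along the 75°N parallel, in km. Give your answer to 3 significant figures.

738 km

T = 102.3 min = 6138.0 s.
Node shift per orbit = (6138.0/86166) × 360° = 25.64°.
Equatorial spacing = 25.64 × 111.2 km/° = 2851 km.
At 75° latitude, spacing = 2851 × cos(75°) = 738 km.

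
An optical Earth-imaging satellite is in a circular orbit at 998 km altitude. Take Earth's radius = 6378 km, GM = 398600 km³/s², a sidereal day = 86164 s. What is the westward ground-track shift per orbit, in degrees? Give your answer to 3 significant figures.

26.3°

Semi-major axis a = 6378 + 998 = 7376 km. Period T = 2π√(a³/μ) = 2π√(7376³/398600) = 6304.4 s = 105.07 min.
During one orbit Earth rotates (6304.4 / 86164) × 360° = 26.34°.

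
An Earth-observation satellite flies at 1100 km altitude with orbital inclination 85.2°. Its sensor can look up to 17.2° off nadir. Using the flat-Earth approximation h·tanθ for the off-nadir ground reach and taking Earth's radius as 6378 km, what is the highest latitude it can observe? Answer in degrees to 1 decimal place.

88.3°

For a prograde orbit the ground track reaches latitude ±i = ±85.2°.
Sensor half-swath on the ground ≈ 1100·tan(17.2°) = 341 km = 3.06° of latitude.
Maximum observable latitude ≈ 85.2 + 3.06 = 88.3°.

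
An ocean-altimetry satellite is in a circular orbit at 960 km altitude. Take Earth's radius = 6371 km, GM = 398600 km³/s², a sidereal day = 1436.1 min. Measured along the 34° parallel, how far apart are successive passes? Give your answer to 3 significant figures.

Semi-major axis a = 6371 + 960 = 7331 km. Period T = 2π√(a³/μ) = 2π√(7331³/398600) = 6246.8 s = 104.11 min.
Node shift per orbit = (6246.8/86166) × 360° = 26.10°.
Equatorial spacing = 26.10 × 111.2 km/° = 2902 km.
At 34° latitude, spacing = 2902 × cos(34°) = 2406 km.

2410 km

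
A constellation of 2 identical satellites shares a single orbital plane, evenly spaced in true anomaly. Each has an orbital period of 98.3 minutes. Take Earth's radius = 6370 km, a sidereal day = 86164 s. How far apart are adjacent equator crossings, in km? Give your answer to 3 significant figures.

1370 km

T = 98.3 min = 5898.0 s.
Single-satellite node shift = (5898.0/86164) × 360° = 24.64°.
With 2 satellites evenly phased, successive equator crossings are 24.64/2 = 12.321° apart.
That is 12.321 × 111.2 = 1370 km at the equator.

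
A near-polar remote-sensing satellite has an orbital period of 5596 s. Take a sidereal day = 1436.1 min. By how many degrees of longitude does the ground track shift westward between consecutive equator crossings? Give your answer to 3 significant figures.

During one orbit Earth rotates (5596.0 / 86166) × 360° = 23.38°.

23.4°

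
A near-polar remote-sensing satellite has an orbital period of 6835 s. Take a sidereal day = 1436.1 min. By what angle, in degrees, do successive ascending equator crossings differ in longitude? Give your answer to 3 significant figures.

During one orbit Earth rotates (6835.0 / 86166) × 360° = 28.56°.

28.6°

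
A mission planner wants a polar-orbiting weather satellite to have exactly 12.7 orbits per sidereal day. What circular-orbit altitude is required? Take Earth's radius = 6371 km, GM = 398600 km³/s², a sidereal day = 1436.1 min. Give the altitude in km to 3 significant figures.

Required period T = 86166 / 12.7 = 6784.7 s.
From T = 2π√(a³/μ): a = (μ T²/4π²)^(1/3) = (398600 × 6784.7² / 4π²)^(1/3) = 7746 km.
Altitude h = a − R = 7746 − 6371 = 1375 km.

1380 km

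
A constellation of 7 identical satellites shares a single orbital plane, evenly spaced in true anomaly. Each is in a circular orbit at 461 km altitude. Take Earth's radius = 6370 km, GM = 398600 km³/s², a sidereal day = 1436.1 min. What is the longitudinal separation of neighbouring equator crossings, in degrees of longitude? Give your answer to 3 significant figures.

3.35°

Semi-major axis a = 6370 + 461 = 6831 km. Period T = 2π√(a³/μ) = 2π√(6831³/398600) = 5618.7 s = 93.65 min.
Single-satellite node shift = (5618.7/86166) × 360° = 23.47°.
With 7 satellites evenly phased, successive equator crossings are 23.47/7 = 3.354° apart.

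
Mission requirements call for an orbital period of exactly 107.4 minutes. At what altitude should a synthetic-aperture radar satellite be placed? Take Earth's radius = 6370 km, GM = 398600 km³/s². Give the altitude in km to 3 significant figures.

T = 107.4 min = 6444.0 s.
From T = 2π√(a³/μ): a = (μ T²/4π²)^(1/3) = (398600 × 6444.0² / 4π²)^(1/3) = 7485 km.
Altitude h = a − R = 7485 − 6370 = 1115 km.

1110 km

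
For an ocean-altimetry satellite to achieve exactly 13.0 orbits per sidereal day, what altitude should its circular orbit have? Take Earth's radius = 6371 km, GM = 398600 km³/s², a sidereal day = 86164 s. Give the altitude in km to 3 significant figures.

1260 km

Required period T = 86164 / 13.0 = 6628.0 s.
From T = 2π√(a³/μ): a = (μ T²/4π²)^(1/3) = (398600 × 6628.0² / 4π²)^(1/3) = 7626 km.
Altitude h = a − R = 7626 − 6371 = 1255 km.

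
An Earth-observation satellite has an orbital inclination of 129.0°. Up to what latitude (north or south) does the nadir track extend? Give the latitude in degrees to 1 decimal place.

Retrograde orbit: the ground track reaches ±(180° − i) = ±(180 − 129.0) = ±51.0°.

51.0°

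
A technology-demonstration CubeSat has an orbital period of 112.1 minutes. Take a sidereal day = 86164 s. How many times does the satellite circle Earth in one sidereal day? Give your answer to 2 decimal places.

T = 112.1 min = 6726.0 s.
Orbits per sidereal day = 86164 / 6726.0 = 12.811.

12.81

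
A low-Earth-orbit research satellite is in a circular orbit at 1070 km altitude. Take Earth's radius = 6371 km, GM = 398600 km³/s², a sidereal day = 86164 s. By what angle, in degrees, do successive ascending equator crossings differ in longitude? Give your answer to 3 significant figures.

Semi-major axis a = 6371 + 1070 = 7441 km. Period T = 2π√(a³/μ) = 2π√(7441³/398600) = 6387.9 s = 106.47 min.
During one orbit Earth rotates (6387.9 / 86164) × 360° = 26.69°.

26.7°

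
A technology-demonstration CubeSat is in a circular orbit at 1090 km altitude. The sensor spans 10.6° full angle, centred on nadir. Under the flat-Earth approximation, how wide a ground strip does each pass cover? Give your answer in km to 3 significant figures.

202 km

Half-angle = 10.6°/2 = 5.3°.
Swath width ≈ 2h·tan(θ/2) = 2 × 1090 × tan(5.3°) = 202.2 km.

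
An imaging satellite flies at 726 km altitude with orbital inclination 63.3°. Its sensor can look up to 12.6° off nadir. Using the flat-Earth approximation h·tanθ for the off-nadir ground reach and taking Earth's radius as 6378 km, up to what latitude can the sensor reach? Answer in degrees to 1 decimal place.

64.8°

For a prograde orbit the ground track reaches latitude ±i = ±63.3°.
Sensor half-swath on the ground ≈ 726·tan(12.6°) = 162 km = 1.46° of latitude.
Maximum observable latitude ≈ 63.3 + 1.46 = 64.8°.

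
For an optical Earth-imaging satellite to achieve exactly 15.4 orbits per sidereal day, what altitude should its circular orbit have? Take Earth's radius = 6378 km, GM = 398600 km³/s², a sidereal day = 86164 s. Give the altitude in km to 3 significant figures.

434 km

Required period T = 86164 / 15.4 = 5595.1 s.
From T = 2π√(a³/μ): a = (μ T²/4π²)^(1/3) = (398600 × 5595.1² / 4π²)^(1/3) = 6812 km.
Altitude h = a − R = 6812 − 6378 = 434 km.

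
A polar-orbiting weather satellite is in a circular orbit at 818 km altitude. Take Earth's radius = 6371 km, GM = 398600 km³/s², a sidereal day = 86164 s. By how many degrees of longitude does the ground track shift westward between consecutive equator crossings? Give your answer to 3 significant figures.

Semi-major axis a = 6371 + 818 = 7189 km. Period T = 2π√(a³/μ) = 2π√(7189³/398600) = 6066.2 s = 101.10 min.
During one orbit Earth rotates (6066.2 / 86164) × 360° = 25.34°.

25.3°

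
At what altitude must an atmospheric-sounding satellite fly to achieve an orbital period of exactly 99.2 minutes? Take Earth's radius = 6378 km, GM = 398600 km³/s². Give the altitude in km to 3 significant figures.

721 km

T = 99.2 min = 5952.0 s.
From T = 2π√(a³/μ): a = (μ T²/4π²)^(1/3) = (398600 × 5952.0² / 4π²)^(1/3) = 7099 km.
Altitude h = a − R = 7099 − 6378 = 721 km.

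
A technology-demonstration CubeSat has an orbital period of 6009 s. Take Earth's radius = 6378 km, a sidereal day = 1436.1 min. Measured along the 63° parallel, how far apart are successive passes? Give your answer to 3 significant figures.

1270 km

Node shift per orbit = (6009.0/86166) × 360° = 25.11°.
Equatorial spacing = 25.11 × 111.3 km/° = 2795 km.
At 63° latitude, spacing = 2795 × cos(63°) = 1269 km.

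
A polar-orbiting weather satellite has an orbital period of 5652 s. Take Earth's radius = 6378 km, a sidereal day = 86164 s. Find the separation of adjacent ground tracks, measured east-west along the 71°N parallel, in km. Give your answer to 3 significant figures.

856 km

Node shift per orbit = (5652.0/86164) × 360° = 23.61°.
Equatorial spacing = 23.61 × 111.3 km/° = 2629 km.
At 71° latitude, spacing = 2629 × cos(71°) = 856 km.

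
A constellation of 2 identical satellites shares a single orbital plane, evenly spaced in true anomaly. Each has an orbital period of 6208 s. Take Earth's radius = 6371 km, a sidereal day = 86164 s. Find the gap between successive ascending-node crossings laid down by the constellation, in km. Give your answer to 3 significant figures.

1440 km

Single-satellite node shift = (6208.0/86164) × 360° = 25.94°.
With 2 satellites evenly phased, successive equator crossings are 25.94/2 = 12.969° apart.
That is 12.969 × 111.2 = 1442 km at the equator.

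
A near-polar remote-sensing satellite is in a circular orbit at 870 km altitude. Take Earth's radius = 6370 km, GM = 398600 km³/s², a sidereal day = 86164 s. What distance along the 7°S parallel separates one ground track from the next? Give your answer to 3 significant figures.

2830 km

Semi-major axis a = 6370 + 870 = 7240 km. Period T = 2π√(a³/μ) = 2π√(7240³/398600) = 6130.8 s = 102.18 min.
Node shift per orbit = (6130.8/86164) × 360° = 25.62°.
Equatorial spacing = 25.62 × 111.2 km/° = 2848 km.
At 7° latitude, spacing = 2848 × cos(7°) = 2827 km.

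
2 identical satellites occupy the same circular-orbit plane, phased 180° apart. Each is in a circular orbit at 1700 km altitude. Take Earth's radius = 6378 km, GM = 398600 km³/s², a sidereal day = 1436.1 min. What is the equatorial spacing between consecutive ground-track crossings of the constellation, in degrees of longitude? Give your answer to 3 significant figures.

Semi-major axis a = 6378 + 1700 = 8078 km. Period T = 2π√(a³/μ) = 2π√(8078³/398600) = 7225.5 s = 120.42 min.
Single-satellite node shift = (7225.5/86166) × 360° = 30.19°.
With 2 satellites evenly phased, successive equator crossings are 30.19/2 = 15.094° apart.

15.1°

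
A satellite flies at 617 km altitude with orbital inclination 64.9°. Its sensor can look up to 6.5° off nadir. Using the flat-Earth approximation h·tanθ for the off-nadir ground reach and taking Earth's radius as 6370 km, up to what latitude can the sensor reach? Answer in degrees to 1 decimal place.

For a prograde orbit the ground track reaches latitude ±i = ±64.9°.
Sensor half-swath on the ground ≈ 617·tan(6.5°) = 70 km = 0.63° of latitude.
Maximum observable latitude ≈ 64.9 + 0.63 = 65.5°.

65.5°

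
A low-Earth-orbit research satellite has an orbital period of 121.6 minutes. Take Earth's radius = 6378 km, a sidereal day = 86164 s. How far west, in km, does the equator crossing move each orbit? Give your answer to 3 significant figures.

T = 121.6 min = 7296.0 s.
During one orbit Earth rotates (7296.0 / 86164) × 360° = 30.48°.
At the equator that is 30.48° × (2π·6378/360) km/° = 30.48 × 111.3 = 3393 km.

3390 km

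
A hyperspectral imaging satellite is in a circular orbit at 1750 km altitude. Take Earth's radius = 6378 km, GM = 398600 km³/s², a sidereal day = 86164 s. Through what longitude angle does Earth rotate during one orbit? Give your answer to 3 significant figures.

Semi-major axis a = 6378 + 1750 = 8128 km. Period T = 2π√(a³/μ) = 2π√(8128³/398600) = 7292.7 s = 121.54 min.
During one orbit Earth rotates (7292.7 / 86164) × 360° = 30.47°.

30.5°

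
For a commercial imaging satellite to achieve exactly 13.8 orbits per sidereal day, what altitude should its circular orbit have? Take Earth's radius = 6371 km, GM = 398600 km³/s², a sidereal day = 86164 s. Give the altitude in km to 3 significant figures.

958 km

Required period T = 86164 / 13.8 = 6243.8 s.
From T = 2π√(a³/μ): a = (μ T²/4π²)^(1/3) = (398600 × 6243.8² / 4π²)^(1/3) = 7329 km.
Altitude h = a − R = 7329 − 6371 = 958 km.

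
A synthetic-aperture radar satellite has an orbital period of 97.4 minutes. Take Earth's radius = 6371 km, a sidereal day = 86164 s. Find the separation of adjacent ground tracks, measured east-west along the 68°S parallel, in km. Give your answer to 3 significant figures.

T = 97.4 min = 5844.0 s.
Node shift per orbit = (5844.0/86164) × 360° = 24.42°.
Equatorial spacing = 24.42 × 111.2 km/° = 2715 km.
At 68° latitude, spacing = 2715 × cos(68°) = 1017 km.

1020 km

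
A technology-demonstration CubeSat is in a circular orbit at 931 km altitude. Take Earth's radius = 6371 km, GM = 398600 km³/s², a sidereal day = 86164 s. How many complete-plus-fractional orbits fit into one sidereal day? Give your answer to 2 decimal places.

13.88

Semi-major axis a = 6371 + 931 = 7302 km. Period T = 2π√(a³/μ) = 2π√(7302³/398600) = 6209.7 s = 103.50 min.
Orbits per sidereal day = 86164 / 6209.7 = 13.876.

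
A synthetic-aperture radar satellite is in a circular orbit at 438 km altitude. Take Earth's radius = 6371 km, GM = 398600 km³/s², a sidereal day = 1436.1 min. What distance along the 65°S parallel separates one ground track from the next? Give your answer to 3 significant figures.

1100 km

Semi-major axis a = 6371 + 438 = 6809 km. Period T = 2π√(a³/μ) = 2π√(6809³/398600) = 5591.6 s = 93.19 min.
Node shift per orbit = (5591.6/86166) × 360° = 23.36°.
Equatorial spacing = 23.36 × 111.2 km/° = 2598 km.
At 65° latitude, spacing = 2598 × cos(65°) = 1098 km.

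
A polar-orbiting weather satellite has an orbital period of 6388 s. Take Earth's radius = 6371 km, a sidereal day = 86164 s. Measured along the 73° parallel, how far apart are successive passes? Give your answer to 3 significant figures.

868 km

Node shift per orbit = (6388.0/86164) × 360° = 26.69°.
Equatorial spacing = 26.69 × 111.2 km/° = 2968 km.
At 73° latitude, spacing = 2968 × cos(73°) = 868 km.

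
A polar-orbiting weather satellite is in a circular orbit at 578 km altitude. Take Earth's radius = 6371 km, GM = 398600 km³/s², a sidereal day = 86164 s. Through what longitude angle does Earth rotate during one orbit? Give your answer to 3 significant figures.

Semi-major axis a = 6371 + 578 = 6949 km. Period T = 2π√(a³/μ) = 2π√(6949³/398600) = 5764.9 s = 96.08 min.
During one orbit Earth rotates (5764.9 / 86164) × 360° = 24.09°.

24.1°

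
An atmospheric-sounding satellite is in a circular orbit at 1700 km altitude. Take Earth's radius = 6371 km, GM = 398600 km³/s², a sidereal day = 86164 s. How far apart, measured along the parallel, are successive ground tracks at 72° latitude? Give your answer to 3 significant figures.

1040 km

Semi-major axis a = 6371 + 1700 = 8071 km. Period T = 2π√(a³/μ) = 2π√(8071³/398600) = 7216.1 s = 120.27 min.
Node shift per orbit = (7216.1/86164) × 360° = 30.15°.
Equatorial spacing = 30.15 × 111.2 km/° = 3352 km.
At 72° latitude, spacing = 3352 × cos(72°) = 1036 km.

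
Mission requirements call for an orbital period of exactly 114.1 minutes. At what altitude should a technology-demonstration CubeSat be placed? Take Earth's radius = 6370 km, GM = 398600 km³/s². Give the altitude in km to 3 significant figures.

T = 114.1 min = 6846.0 s.
From T = 2π√(a³/μ): a = (μ T²/4π²)^(1/3) = (398600 × 6846.0² / 4π²)^(1/3) = 7793 km.
Altitude h = a − R = 7793 − 6370 = 1423 km.

1420 km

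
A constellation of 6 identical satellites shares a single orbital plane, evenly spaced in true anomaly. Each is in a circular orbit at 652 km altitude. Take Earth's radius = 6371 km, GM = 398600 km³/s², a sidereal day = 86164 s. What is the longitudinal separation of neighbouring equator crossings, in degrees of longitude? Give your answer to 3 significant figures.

Semi-major axis a = 6371 + 652 = 7023 km. Period T = 2π√(a³/μ) = 2π√(7023³/398600) = 5857.3 s = 97.62 min.
Single-satellite node shift = (5857.3/86164) × 360° = 24.47°.
With 6 satellites evenly phased, successive equator crossings are 24.47/6 = 4.079° apart.

4.08°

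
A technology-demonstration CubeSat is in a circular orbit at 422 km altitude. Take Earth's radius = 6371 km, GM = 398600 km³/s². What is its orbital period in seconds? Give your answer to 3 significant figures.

5570 seconds

Semi-major axis a = 6371 + 422 = 6793 km. Period T = 2π√(a³/μ) = 2π√(6793³/398600) = 5571.9 s = 92.87 min.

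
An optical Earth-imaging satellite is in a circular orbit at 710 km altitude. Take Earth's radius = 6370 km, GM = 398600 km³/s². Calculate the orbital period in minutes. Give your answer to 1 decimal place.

98.8 min

Semi-major axis a = 6370 + 710 = 7080 km. Period T = 2π√(a³/μ) = 2π√(7080³/398600) = 5928.7 s = 98.81 min.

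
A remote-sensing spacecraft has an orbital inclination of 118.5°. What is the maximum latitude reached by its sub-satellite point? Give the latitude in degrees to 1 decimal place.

Retrograde orbit: the ground track reaches ±(180° − i) = ±(180 − 118.5) = ±61.5°.

61.5°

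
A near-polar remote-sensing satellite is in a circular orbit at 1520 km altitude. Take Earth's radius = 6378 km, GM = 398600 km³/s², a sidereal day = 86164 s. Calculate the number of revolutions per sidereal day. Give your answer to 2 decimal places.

Semi-major axis a = 6378 + 1520 = 7898 km. Period T = 2π√(a³/μ) = 2π√(7898³/398600) = 6985.3 s = 116.42 min.
Orbits per sidereal day = 86164 / 6985.3 = 12.335.

12.33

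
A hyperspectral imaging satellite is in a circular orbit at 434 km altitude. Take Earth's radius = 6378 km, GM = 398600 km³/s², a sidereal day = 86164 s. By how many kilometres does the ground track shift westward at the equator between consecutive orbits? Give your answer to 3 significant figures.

Semi-major axis a = 6378 + 434 = 6812 km. Period T = 2π√(a³/μ) = 2π√(6812³/398600) = 5595.3 s = 93.25 min.
During one orbit Earth rotates (5595.3 / 86164) × 360° = 23.38°.
At the equator that is 23.38° × (2π·6378/360) km/° = 23.38 × 111.3 = 2602 km.

2600 km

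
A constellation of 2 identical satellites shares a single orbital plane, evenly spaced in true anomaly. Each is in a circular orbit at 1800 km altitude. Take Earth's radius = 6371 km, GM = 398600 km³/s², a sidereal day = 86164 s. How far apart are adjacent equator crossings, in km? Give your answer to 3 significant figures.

Semi-major axis a = 6371 + 1800 = 8171 km. Period T = 2π√(a³/μ) = 2π√(8171³/398600) = 7350.6 s = 122.51 min.
Single-satellite node shift = (7350.6/86164) × 360° = 30.71°.
With 2 satellites evenly phased, successive equator crossings are 30.71/2 = 15.356° apart.
That is 15.356 × 111.2 = 1707 km at the equator.

1710 km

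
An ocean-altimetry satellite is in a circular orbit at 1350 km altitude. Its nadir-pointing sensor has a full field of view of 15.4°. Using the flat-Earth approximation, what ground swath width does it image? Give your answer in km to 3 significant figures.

Half-angle = 15.4°/2 = 7.7°.
Swath width ≈ 2h·tan(θ/2) = 2 × 1350 × tan(7.7°) = 365.1 km.

365 km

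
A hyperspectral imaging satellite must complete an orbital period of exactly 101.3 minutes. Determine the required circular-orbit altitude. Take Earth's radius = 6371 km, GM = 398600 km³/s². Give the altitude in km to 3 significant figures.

827 km

T = 101.3 min = 6078.0 s.
From T = 2π√(a³/μ): a = (μ T²/4π²)^(1/3) = (398600 × 6078.0² / 4π²)^(1/3) = 7198 km.
Altitude h = a − R = 7198 − 6371 = 827 km.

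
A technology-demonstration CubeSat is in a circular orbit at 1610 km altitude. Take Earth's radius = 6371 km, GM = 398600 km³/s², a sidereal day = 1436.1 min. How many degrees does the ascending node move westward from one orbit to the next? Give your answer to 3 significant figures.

29.6°

Semi-major axis a = 6371 + 1610 = 7981 km. Period T = 2π√(a³/μ) = 2π√(7981³/398600) = 7095.7 s = 118.26 min.
During one orbit Earth rotates (7095.7 / 86166) × 360° = 29.65°.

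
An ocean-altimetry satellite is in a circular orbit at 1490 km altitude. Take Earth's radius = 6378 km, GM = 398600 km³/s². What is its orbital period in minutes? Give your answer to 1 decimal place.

115.8 min

Semi-major axis a = 6378 + 1490 = 7868 km. Period T = 2π√(a³/μ) = 2π√(7868³/398600) = 6945.6 s = 115.76 min.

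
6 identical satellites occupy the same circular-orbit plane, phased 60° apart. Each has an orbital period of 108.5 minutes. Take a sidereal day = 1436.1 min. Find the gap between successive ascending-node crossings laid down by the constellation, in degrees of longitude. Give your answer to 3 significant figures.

4.53°

T = 108.5 min = 6510.0 s.
Single-satellite node shift = (6510.0/86166) × 360° = 27.20°.
With 6 satellites evenly phased, successive equator crossings are 27.20/6 = 4.533° apart.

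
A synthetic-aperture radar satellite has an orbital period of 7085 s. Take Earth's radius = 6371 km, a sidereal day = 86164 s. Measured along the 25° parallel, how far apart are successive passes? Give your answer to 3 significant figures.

2980 km

Node shift per orbit = (7085.0/86164) × 360° = 29.60°.
Equatorial spacing = 29.60 × 111.2 km/° = 3292 km.
At 25° latitude, spacing = 3292 × cos(25°) = 2983 km.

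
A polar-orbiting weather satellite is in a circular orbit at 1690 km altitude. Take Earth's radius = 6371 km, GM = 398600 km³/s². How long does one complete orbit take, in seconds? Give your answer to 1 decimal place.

7202.7 seconds

Semi-major axis a = 6371 + 1690 = 8061 km. Period T = 2π√(a³/μ) = 2π√(8061³/398600) = 7202.7 s = 120.04 min.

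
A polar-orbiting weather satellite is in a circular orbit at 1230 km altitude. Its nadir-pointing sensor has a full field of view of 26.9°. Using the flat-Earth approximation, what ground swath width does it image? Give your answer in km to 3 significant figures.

588 km

Half-angle = 26.9°/2 = 13.45°.
Swath width ≈ 2h·tan(θ/2) = 2 × 1230 × tan(13.45°) = 588.3 km.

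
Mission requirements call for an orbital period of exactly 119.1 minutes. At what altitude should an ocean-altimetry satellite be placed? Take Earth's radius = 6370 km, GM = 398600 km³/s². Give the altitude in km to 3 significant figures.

1650 km

T = 119.1 min = 7146.0 s.
From T = 2π√(a³/μ): a = (μ T²/4π²)^(1/3) = (398600 × 7146.0² / 4π²)^(1/3) = 8019 km.
Altitude h = a − R = 8019 − 6370 = 1649 km.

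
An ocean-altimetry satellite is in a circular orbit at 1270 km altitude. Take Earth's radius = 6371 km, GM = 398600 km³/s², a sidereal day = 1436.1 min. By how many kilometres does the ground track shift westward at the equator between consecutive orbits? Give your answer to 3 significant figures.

Semi-major axis a = 6371 + 1270 = 7641 km. Period T = 2π√(a³/μ) = 2π√(7641³/398600) = 6647.2 s = 110.79 min.
During one orbit Earth rotates (6647.2 / 86166) × 360° = 27.77°.
At the equator that is 27.77° × (2π·6371/360) km/° = 27.77 × 111.2 = 3088 km.

3090 km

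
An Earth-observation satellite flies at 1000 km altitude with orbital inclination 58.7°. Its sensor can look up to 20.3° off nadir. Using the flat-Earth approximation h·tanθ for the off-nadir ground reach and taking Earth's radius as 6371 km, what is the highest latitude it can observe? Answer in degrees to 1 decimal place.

For a prograde orbit the ground track reaches latitude ±i = ±58.7°.
Sensor half-swath on the ground ≈ 1000·tan(20.3°) = 370 km = 3.33° of latitude.
Maximum observable latitude ≈ 58.7 + 3.33 = 62.0°.

62.0°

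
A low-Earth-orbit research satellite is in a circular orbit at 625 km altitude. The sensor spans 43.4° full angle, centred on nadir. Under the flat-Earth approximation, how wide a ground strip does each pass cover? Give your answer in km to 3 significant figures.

497 km

Half-angle = 43.4°/2 = 21.7°.
Swath width ≈ 2h·tan(θ/2) = 2 × 625 × tan(21.7°) = 497.4 km.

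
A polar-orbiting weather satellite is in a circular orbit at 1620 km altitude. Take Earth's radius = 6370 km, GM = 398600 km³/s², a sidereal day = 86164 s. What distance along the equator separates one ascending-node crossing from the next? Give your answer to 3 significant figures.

3300 km

Semi-major axis a = 6370 + 1620 = 7990 km. Period T = 2π√(a³/μ) = 2π√(7990³/398600) = 7107.7 s = 118.46 min.
During one orbit Earth rotates (7107.7 / 86164) × 360° = 29.70°.
At the equator that is 29.70° × (2π·6370/360) km/° = 29.70 × 111.2 = 3302 km.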